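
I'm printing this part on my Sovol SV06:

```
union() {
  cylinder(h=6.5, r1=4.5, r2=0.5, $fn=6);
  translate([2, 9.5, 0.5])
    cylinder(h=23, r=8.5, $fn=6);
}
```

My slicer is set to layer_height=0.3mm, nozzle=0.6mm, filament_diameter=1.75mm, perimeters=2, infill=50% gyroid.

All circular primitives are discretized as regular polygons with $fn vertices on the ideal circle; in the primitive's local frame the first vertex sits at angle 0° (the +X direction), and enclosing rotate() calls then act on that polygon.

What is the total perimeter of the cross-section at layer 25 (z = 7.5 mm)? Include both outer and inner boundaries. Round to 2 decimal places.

At z = 7.5 mm: the cone is absent (z outside [0, 6.5]); the cylinder at (2, 9.5): section is a regular 6-gon, circumradius r=8.5 (perimeter = 2·6·8.500·sin(180°/6) = 51.00 mm); Merging all regions: only the r=8.5 cylinder at (2, 9.5) is present, so the union is just that shape — boundary = 51.00 mm. Overall, the cross-section is a single solid region. Total boundary length (outer) = 51.00 mm.

51.00 mm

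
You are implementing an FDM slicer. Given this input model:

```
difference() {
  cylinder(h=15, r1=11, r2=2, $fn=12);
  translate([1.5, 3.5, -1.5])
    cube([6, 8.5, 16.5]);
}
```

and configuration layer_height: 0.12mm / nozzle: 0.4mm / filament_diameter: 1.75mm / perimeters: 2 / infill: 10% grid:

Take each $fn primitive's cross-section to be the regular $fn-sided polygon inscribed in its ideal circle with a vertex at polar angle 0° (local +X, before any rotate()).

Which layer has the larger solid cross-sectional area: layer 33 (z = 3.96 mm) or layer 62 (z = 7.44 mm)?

layer 33 (z = 3.96 mm)

Layer 33 (z = 3.96): the cone (r1=11→r2=2) has section circumradius 8.624 here — a regular 12-gon (area = (12/2)·8.624²·sin(360°/12) = 223.12 mm²); the cube at (1.5, 3.5) (footprint 6×8.5) is included at this height (area 51.00 mm²); Subtracting the remaining from the first: starting from the cone (223.12 mm²), the 6×8.5 cube at (1.5, 3.5) partially overlaps it — only the 19.79 mm² overlap (of its 51.00 mm²) is removed, clipping the outline — area = 203.33 mm². So its area = 203.33 mm². Layer 62 (z = 7.44): the cone (r1=11→r2=2) has section circumradius 6.536 here — a regular 12-gon (area = (12/2)·6.536²·sin(360°/12) = 128.16 mm²); the 6×8.5 cube at (1.5, 3.5) contributes its full rectangle (area 51.00 mm²); Taking the first minus the rest: starting from the cone (128.16 mm²), the 6×8.5 cube at (1.5, 3.5) partially overlaps it — only the 6.57 mm² overlap (of its 51.00 mm²) is removed, clipping the outline — area = 121.59 mm². So its area = 121.59 mm². Layer 33 is larger (203.33 vs 121.59 mm²).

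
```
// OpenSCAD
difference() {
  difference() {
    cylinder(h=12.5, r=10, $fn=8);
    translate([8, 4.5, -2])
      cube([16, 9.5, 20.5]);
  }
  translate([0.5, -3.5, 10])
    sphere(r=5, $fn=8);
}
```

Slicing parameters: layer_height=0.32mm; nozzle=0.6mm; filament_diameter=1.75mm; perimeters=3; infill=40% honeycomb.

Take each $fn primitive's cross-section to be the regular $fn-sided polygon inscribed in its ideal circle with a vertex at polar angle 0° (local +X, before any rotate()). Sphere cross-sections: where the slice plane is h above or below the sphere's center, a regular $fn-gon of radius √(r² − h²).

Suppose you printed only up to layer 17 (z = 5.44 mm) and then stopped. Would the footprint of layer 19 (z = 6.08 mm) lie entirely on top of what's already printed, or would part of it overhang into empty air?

entirely on top

Compare the two slices. At z = 5.44: the cylinder: section is a regular 8-gon, circumradius r=10 (area = (8/2)·10.000²·sin(360°/8) = 282.84 mm²); the cube at (8, 4.5) is present — its section is the full 16×9.5 rectangle (area 152.00 mm²); Subtracting the remaining from the first: starting from the r=10 cylinder (282.84 mm²), the 16×9.5 cube at (8, 4.5) partially overlaps it — only the 0.02 mm² overlap (of its 152.00 mm²) is removed, clipping the outline — area = 282.82 mm²; the r=5 sphere at (0.5, -3.5) contributes a regular 8-gon of circumradius √(5²−4.56²) = 2.051 (area = (8/2)·2.051²·sin(360°/8) = 11.90 mm²); Subtracting the remaining from the first: starting from the result so far (282.82 mm²), the r=5 sphere at (0.5, -3.5) lies wholly inside it (removes its full 11.90 mm² and its 12.56 mm outline becomes a hole wall) — area = 270.92 mm². At z = 6.08: the r=10 cylinder contributes a regular 8-gon of circumradius 10 (area = (8/2)·10.000²·sin(360°/8) = 282.84 mm²); the cube at (8, 4.5) is present — its section is the full 16×9.5 rectangle (area 152.00 mm²); Taking the first minus the rest: starting from the r=10 cylinder (282.84 mm²), the 16×9.5 cube at (8, 4.5) partially overlaps it — only the 0.02 mm² overlap (of its 152.00 mm²) is removed, clipping the outline — area = 282.82 mm²; the r=5 sphere at (0.5, -3.5) slices to a regular 8-gon of circumradius 3.104 (√(r²−h²) with h=3.92 from center) (area = (8/2)·3.104²·sin(360°/8) = 27.25 mm²); Taking the first minus the rest: starting from that combined region (282.82 mm²), the r=5 sphere at (0.5, -3.5) lies wholly inside it (removes its full 27.25 mm² and its 19.00 mm outline becomes a hole wall) — area = 255.57 mm². Checking containment: the cross-section at z = 6.08 is a subset of the cross-section at z = 5.44.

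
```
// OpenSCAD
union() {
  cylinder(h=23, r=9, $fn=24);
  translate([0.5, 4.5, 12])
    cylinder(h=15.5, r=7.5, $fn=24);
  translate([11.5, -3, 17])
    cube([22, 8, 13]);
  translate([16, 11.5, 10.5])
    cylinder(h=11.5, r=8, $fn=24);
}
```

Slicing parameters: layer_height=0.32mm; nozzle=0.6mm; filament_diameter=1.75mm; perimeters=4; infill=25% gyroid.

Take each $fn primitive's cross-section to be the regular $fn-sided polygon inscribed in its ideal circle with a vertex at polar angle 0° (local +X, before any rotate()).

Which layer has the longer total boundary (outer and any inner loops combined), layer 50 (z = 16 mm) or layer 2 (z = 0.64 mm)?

layer 50 (z = 16 mm)

Layer 50 (z = 16): the r=9 cylinder contributes a regular 24-gon of circumradius 9 (perimeter = 2·24·9.000·sin(180°/24) = 56.39 mm); the r=7.5 cylinder at (0.5, 4.5) gives a regular 24-gon of circumradius 7.5 (constant along its height) (perimeter = 2·24·7.500·sin(180°/24) = 46.99 mm); the cube at (11.5, -3) is absent (z outside [17, 30]); the cylinder at (16, 11.5): section is a regular 24-gon, circumradius r=8 (perimeter = 2·24·8.000·sin(180°/24) = 50.12 mm); Combining (union): the regions partially overlap (shared area 135.60 mm²), so the edge portions inside another operand are dropped and the merged outline is re-measured after clipping — boundary = 111.50 mm. So its perimeter = 111.50 mm. Layer 2 (z = 0.64): the r=9 cylinder gives a regular 24-gon of circumradius 9 (constant along its height) (perimeter = 2·24·9.000·sin(180°/24) = 56.39 mm); the cylinder at (0.5, 4.5) does not reach this height (z outside [12, 27.5]); the cube at (11.5, -3) is absent (z outside [17, 30]); the cylinder at (16, 11.5) does not reach this height (z outside [10.5, 22]); Taking the union: only the r=9 cylinder is present, so the union is just that shape — boundary = 56.39 mm. So its perimeter = 56.39 mm. Layer 50 is larger (111.50 vs 56.39 mm).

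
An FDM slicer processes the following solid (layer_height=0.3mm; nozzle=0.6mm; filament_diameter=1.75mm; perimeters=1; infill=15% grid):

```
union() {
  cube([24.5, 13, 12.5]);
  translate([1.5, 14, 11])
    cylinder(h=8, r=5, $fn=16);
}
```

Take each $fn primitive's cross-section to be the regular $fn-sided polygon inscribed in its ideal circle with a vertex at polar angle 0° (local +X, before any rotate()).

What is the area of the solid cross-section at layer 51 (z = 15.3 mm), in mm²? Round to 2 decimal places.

76.54 mm²

At z = 15.3 mm: the cube is not intersected at this z (z outside [0, 12.5]); the r=5 cylinder at (1.5, 14) contributes a regular 16-gon of circumradius 5 (area = (16/2)·5.000²·sin(360°/16) = 76.54 mm²); Combining (union): only the r=5 cylinder at (1.5, 14) is present, so the union is just that shape — area = 76.54 mm². Overall, the cross-section is a single solid region. Net area = 76.54 mm².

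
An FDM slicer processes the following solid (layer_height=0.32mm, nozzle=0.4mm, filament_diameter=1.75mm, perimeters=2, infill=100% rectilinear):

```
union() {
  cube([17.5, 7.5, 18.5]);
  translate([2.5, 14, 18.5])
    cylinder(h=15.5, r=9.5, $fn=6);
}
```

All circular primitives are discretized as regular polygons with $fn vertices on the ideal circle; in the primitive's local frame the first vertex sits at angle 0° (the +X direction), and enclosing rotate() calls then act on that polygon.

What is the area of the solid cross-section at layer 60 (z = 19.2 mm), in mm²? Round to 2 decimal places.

At z = 19.2 mm: the cube is absent (z outside [0, 18.5]); the r=9.5 cylinder at (2.5, 14) contributes a regular 6-gon of circumradius 9.5 (area = (6/2)·9.500²·sin(360°/6) = 234.48 mm²); Combining (union): only the r=9.5 cylinder at (2.5, 14) is present, so the union is just that shape — area = 234.48 mm². Overall, the cross-section is a single solid region. Net area = 234.48 mm².

234.48 mm²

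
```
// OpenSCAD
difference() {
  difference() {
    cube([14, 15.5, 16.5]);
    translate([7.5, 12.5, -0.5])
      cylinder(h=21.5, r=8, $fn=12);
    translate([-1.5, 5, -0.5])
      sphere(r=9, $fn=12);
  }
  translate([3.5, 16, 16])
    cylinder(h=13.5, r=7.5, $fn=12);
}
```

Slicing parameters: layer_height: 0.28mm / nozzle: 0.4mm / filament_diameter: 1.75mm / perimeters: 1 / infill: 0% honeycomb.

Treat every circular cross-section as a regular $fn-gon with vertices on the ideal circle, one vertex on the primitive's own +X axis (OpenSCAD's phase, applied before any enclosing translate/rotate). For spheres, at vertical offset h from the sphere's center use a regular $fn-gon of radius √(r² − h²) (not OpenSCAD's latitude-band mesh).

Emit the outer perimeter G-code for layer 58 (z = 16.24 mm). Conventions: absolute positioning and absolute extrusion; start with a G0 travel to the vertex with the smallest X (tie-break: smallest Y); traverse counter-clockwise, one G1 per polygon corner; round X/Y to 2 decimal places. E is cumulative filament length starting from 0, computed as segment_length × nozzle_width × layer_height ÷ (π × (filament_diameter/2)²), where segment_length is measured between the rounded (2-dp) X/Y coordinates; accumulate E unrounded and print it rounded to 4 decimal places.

G0 X0.00 Y0.00 Z16.24
G1 X14.00 Y0.00 E0.6519
G1 X14.00 Y8.07 E1.0277
G1 X11.50 Y5.57 E1.1923
G1 X7.50 Y4.50 E1.3851
G1 X3.50 Y5.57 E1.5779
G1 X0.57 Y8.50 E1.7709
G1 X0.35 Y9.35 E1.8117
G1 X0.00 Y9.44 E1.8286
G1 X0.00 Y0.00 E2.2681

At z = 16.24 mm: the cube is present — its section is the full 14×15.5 rectangle; the cylinder at (7.5, 12.5): section is a regular 12-gon, circumradius r=8; the sphere at (-1.5, 5) is not intersected at this z (|z−center|=16.740 > r=9); Subtracting the remaining from the first: starting from the 14×15.5 cube, the r=8 cylinder at (7.5, 12.5) partially overlaps it — only the 133.41 mm² overlap (of its 192.00 mm²) is removed, clipping the outline — 2 connected regions; the r=7.5 cylinder at (3.5, 16) contributes a regular 12-gon of circumradius 7.5; Taking the first minus the rest: starting from the result so far, the r=7.5 cylinder at (3.5, 16) partially overlaps it — only the 0.38 mm² overlap (of its 168.75 mm²) is removed, clipping the outline — 1 connected region. The outline is a single polygon with 9 vertices. Extrusion per mm of travel: 0.4 × 0.28 / (π × 0.875²) = 0.046564. Accumulating E over each segment gives final E = 2.2681.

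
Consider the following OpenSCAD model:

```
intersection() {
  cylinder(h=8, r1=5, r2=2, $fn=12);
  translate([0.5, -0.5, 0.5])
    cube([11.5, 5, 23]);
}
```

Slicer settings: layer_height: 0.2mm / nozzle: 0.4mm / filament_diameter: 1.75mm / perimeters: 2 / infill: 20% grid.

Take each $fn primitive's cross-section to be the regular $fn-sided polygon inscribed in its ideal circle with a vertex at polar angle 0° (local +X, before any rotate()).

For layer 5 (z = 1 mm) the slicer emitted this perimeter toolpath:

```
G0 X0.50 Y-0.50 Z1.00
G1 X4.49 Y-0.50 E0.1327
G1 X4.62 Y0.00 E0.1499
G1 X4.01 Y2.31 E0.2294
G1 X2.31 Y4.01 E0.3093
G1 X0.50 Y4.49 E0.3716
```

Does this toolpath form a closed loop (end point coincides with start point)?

Start point (G0): (0.50, -0.50). End point (last G1): the path does not return to the start — open.

no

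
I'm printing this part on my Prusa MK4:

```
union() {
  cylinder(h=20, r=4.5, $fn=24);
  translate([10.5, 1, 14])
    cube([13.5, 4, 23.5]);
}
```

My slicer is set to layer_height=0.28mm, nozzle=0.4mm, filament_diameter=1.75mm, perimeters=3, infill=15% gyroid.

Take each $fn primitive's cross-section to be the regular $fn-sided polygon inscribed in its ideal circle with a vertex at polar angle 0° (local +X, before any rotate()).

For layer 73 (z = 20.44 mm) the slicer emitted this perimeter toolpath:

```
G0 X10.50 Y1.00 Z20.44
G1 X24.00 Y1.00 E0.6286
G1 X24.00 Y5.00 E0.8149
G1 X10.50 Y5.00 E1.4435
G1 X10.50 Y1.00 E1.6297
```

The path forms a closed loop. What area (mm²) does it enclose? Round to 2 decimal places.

Apply the shoelace formula to the sequence of (X, Y) vertices; enclosed area = 54.00 mm².

54.00 mm²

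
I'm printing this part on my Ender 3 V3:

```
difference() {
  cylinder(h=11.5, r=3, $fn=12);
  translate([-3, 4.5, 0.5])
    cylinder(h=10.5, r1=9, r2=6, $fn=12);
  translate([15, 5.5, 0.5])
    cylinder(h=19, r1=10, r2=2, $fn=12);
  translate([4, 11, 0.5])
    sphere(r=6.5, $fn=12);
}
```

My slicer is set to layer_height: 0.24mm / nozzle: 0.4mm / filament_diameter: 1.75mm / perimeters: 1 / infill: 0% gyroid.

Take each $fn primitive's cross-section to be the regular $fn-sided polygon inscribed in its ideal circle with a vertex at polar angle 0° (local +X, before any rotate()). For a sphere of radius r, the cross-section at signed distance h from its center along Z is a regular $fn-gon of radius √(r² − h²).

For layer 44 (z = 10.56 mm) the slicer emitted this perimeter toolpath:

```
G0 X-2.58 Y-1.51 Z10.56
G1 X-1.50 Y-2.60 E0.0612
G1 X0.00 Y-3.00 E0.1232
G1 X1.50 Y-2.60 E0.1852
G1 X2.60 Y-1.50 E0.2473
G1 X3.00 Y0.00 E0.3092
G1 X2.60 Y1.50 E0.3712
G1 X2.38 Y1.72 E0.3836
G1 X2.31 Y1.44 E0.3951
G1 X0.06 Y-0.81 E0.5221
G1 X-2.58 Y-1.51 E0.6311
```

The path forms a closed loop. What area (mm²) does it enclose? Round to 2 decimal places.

Apply the shoelace formula to the sequence of (X, Y) vertices; enclosed area = 11.59 mm².

11.59 mm²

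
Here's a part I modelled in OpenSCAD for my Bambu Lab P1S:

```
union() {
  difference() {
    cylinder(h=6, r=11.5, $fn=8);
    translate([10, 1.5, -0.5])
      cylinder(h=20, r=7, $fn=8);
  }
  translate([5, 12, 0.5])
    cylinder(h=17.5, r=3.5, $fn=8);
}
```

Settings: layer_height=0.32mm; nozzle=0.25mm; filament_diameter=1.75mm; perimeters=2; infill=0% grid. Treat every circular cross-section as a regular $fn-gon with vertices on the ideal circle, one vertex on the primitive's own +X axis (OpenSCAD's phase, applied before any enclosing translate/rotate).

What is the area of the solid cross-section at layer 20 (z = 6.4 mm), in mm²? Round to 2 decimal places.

At z = 6.4 mm: the cylinder is absent (z outside [0, 6]); the cylinder at (10, 1.5): section is a regular 8-gon, circumradius r=7 (area = (8/2)·7.000²·sin(360°/8) = 138.59 mm²); Taking the first minus the rest: the first operand is absent here, so nothing remains; the r=3.5 cylinder at (5, 12) gives a regular 8-gon of circumradius 3.5 (constant along its height) (area = (8/2)·3.500²·sin(360°/8) = 34.65 mm²); Combining (union): only the r=3.5 cylinder at (5, 12) is present, so the union is just that shape — area = 34.65 mm². Overall, the cross-section is a single solid region. Net area = 34.65 mm².

34.65 mm²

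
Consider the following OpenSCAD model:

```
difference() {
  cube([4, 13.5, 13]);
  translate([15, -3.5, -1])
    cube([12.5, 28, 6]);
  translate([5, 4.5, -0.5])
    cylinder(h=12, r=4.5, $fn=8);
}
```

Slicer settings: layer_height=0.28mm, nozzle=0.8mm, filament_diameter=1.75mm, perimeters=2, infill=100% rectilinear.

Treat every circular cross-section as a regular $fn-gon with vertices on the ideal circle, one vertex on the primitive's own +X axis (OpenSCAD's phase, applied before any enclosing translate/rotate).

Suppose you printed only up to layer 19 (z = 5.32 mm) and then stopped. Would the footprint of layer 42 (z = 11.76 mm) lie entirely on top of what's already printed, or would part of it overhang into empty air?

Compare the two slices. At z = 5.32: the cube (footprint 4×13.5) is included at this height (area 54.00 mm²); the cube at (15, -3.5) is absent (z outside [-1, 5]); the r=4.5 cylinder at (5, 4.5) gives a regular 8-gon of circumradius 4.5 (constant along its height) (area = (8/2)·4.500²·sin(360°/8) = 57.28 mm²); After the difference (first − rest): starting from the 4×13.5 cube (54.00 mm²), the r=4.5 cylinder at (5, 4.5) partially overlaps it — only the 20.05 mm² overlap (of its 57.28 mm²) is removed, clipping the outline — area = 33.95 mm². At z = 11.76: the cube is present — its section is the full 4×13.5 rectangle (area 54.00 mm²); the cube at (15, -3.5) is absent (z outside [-1, 5]); the cylinder at (5, 4.5) is not intersected at this z (z outside [-0.5, 11.5]); Taking the first minus the rest: none of the subtracted shapes is present at this height, so the 4×13.5 cube is unchanged — area = 54.00 mm². Checking containment: at z = 11.76 the cross-section extends beyond the z = 5.32 cross-section by about 20.05 mm².

part overhangs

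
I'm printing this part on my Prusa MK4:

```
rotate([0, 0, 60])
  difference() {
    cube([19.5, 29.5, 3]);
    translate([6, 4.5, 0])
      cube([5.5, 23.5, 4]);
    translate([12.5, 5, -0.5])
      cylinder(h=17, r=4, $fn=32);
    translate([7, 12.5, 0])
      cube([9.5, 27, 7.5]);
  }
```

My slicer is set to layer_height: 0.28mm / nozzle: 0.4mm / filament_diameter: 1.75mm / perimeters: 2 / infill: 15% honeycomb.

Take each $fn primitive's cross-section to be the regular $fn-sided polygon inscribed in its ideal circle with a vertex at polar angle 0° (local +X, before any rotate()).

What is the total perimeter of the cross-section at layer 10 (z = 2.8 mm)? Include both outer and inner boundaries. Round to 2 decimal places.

162.02 mm

At z = 2.8 mm: the cube is present — its section is the full 19.5×29.5 rectangle (perimeter 98.00 mm); the cube at (6, 4.5) is present — its section is the full 5.5×23.5 rectangle (perimeter 58.00 mm); the r=4 cylinder at (12.5, 5) gives a regular 32-gon of circumradius 4 (constant along its height) (perimeter = 2·32·4.000·sin(180°/32) = 25.09 mm); the cube at (7, 12.5) is present — its section is the full 9.5×27 rectangle (perimeter 73.00 mm); After the difference (first − rest): starting from the 19.5×29.5 cube, the 5.5×23.5 cube at (6, 4.5) lies wholly inside it (removes its full 129.25 mm² and its 58.00 mm outline becomes a hole wall); the r=4 cylinder at (12.5, 5) partially overlaps it — only the 39.92 mm² overlap (of its 49.94 mm²) is removed, clipping the outline; the 9.5×27 cube at (7, 12.5) partially overlaps it — only the 91.75 mm² overlap (of its 256.50 mm²) is removed, clipping the outline — boundary = 162.02 mm; (whole slice rotated 60° about Z — lengths, areas and connectivity unchanged). Overall, the cross-section is a single solid region. Total boundary length (outer) = 162.02 mm.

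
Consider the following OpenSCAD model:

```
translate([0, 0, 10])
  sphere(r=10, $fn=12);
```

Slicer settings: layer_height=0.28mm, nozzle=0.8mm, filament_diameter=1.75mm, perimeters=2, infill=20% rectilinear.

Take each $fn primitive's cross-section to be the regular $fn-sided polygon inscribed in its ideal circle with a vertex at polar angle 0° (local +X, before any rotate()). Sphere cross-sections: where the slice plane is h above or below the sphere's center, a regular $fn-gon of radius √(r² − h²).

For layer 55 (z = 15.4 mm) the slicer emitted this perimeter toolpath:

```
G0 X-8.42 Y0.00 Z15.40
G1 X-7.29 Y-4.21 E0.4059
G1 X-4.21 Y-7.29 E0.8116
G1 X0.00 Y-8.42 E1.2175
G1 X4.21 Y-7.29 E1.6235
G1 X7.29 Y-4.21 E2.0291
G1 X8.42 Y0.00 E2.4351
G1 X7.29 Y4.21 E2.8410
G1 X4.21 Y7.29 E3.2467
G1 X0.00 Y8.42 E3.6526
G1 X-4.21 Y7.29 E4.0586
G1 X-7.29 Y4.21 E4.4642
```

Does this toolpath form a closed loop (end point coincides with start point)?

no

Start point (G0): (-8.42, 0.00). End point (last G1): the path does not return to the start — open.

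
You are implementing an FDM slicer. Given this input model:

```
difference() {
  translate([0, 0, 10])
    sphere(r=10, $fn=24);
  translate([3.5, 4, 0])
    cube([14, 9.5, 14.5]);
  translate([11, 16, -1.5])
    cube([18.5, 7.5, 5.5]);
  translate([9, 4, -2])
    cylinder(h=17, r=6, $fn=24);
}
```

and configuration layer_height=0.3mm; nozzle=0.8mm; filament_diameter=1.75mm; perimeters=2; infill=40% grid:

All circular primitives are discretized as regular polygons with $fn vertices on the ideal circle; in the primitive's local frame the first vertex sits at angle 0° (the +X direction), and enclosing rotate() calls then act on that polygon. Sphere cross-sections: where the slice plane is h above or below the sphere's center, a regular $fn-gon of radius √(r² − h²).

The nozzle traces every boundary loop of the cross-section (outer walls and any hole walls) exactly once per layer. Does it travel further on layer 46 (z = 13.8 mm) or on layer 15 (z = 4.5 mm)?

layer 46 (z = 13.8 mm)

Layer 46 (z = 13.8): the r=10 sphere contributes a regular 24-gon of circumradius √(10²−3.8²) = 9.250 (perimeter = 2·24·9.250·sin(180°/24) = 57.95 mm); the cube at (3.5, 4) (footprint 14×9.5) is included at this height (perimeter 47.00 mm); the cube at (11, 16) is absent (z outside [-1.5, 4]); the r=6 cylinder at (9, 4) contributes a regular 24-gon of circumradius 6 (perimeter = 2·24·6.000·sin(180°/24) = 37.59 mm); Taking the first minus the rest: starting from the r=10 sphere, the 14×9.5 cube at (3.5, 4) partially overlaps it — only the 13.46 mm² overlap (of its 133.00 mm²) is removed, clipping the outline; the r=6 cylinder at (9, 4) partially overlaps it — only the 28.49 mm² overlap (of its 111.81 mm²) is removed, clipping the outline — boundary = 58.99 mm. So its perimeter = 58.99 mm. Layer 15 (z = 4.5): the sphere: section is a regular 24-gon, circumradius = √(r²−h²) = √(10²−5.5²) = 8.352 (perimeter = 2·24·8.352·sin(180°/24) = 52.33 mm); the 14×9.5 cube at (3.5, 4) contributes its full rectangle (perimeter 47.00 mm); the cube at (11, 16) is not intersected at this z (z outside [-1.5, 4]); the cylinder at (9, 4): section is a regular 24-gon, circumradius r=6 (perimeter = 2·24·6.000·sin(180°/24) = 37.59 mm); Subtracting the remaining from the first: starting from the r=10 sphere, the 14×9.5 cube at (3.5, 4) partially overlaps it — only the 8.11 mm² overlap (of its 133.00 mm²) is removed, clipping the outline; the r=6 cylinder at (9, 4) partially overlaps it — only the 23.05 mm² overlap (of its 111.81 mm²) is removed, clipping the outline — boundary = 53.05 mm. So its perimeter = 53.05 mm. Layer 46 is larger (58.99 vs 53.05 mm).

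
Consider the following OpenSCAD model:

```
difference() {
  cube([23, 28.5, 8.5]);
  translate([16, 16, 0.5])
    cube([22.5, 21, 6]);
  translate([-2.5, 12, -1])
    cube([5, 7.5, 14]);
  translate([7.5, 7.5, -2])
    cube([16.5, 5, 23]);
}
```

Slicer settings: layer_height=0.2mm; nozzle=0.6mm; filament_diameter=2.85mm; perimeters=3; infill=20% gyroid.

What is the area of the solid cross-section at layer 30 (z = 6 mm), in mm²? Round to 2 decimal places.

At z = 6 mm: the 23×28.5 cube contributes its full rectangle (area 655.50 mm²); the cube at (16, 16) is present — its section is the full 22.5×21 rectangle (area 472.50 mm²); the cube at (-2.5, 12) (footprint 5×7.5) is included at this height (area 37.50 mm²); the cube at (7.5, 7.5) is present — its section is the full 16.5×5 rectangle (area 82.50 mm²); After the difference (first − rest): starting from the 23×28.5 cube (655.50 mm²), the 22.5×21 cube at (16, 16) partially overlaps it — only the 87.50 mm² overlap (of its 472.50 mm²) is removed, clipping the outline; the 5×7.5 cube at (-2.5, 12) partially overlaps it — only the 18.75 mm² overlap (of its 37.50 mm²) is removed, clipping the outline; the 16.5×5 cube at (7.5, 7.5) partially overlaps it — only the 77.50 mm² overlap (of its 82.50 mm²) is removed, clipping the outline — area = 471.75 mm². Overall, the cross-section is a single solid region. Net area = 471.75 mm².

471.75 mm²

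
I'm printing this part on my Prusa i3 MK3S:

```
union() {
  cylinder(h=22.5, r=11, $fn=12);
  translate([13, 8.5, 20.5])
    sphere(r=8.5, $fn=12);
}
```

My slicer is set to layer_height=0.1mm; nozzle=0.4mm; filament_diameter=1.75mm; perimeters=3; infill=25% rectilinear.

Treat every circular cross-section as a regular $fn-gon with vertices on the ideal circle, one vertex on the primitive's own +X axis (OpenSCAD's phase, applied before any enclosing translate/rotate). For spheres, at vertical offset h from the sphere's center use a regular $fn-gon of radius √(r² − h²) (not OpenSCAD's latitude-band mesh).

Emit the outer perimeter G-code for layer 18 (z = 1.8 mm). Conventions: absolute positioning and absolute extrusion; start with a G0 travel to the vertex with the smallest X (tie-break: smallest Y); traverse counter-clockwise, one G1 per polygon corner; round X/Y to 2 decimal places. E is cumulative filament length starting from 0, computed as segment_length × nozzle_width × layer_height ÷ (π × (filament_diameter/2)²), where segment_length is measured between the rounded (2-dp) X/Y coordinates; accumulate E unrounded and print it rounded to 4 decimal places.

At z = 1.8 mm: the r=11 cylinder gives a regular 12-gon of circumradius 11 (constant along its height); the sphere at (13, 8.5) does not reach this height (|z−center|=18.700 > r=8.5); Merging all regions: only the r=11 cylinder is present, so the union is just that shape — 1 connected region. The outline is a single polygon with 12 vertices. Extrusion per mm of travel: 0.4 × 0.1 / (π × 0.875²) = 0.016630. Accumulating E over each segment gives final E = 1.1365.

G0 X-11.00 Y0.00 Z1.80
G1 X-9.53 Y-5.50 E0.0947
G1 X-5.50 Y-9.53 E0.1895
G1 X0.00 Y-11.00 E0.2841
G1 X5.50 Y-9.53 E0.3788
G1 X9.53 Y-5.50 E0.4736
G1 X11.00 Y0.00 E0.5683
G1 X9.53 Y5.50 E0.6629
G1 X5.50 Y9.53 E0.7577
G1 X0.00 Y11.00 E0.8524
G1 X-5.50 Y9.53 E0.9471
G1 X-9.53 Y5.50 E1.0418
G1 X-11.00 Y0.00 E1.1365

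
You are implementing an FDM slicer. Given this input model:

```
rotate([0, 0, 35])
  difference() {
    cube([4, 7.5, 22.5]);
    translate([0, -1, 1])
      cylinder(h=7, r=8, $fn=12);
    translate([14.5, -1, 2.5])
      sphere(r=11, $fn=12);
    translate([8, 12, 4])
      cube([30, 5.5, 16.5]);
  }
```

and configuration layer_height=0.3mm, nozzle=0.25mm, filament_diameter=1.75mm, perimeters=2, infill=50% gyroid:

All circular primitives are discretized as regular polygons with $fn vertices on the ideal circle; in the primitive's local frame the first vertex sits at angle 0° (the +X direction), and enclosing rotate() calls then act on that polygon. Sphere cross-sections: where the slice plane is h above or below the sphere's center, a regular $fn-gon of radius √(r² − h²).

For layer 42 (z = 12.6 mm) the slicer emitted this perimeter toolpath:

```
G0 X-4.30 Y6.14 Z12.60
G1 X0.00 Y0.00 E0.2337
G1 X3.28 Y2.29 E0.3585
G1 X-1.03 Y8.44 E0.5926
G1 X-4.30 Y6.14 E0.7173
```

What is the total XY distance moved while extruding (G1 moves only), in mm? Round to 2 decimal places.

23.00 mm

Sum the Euclidean lengths of each G1 segment: total = 23.00 mm.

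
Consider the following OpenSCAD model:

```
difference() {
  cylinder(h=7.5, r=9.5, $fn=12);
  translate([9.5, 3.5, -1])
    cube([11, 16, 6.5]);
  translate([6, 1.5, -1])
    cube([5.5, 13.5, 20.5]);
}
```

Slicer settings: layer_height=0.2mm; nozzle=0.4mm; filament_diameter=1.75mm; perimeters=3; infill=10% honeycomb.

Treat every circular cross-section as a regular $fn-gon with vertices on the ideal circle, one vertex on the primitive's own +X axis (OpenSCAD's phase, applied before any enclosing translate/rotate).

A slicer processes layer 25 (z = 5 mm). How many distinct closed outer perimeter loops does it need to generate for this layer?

1

At z = 5 mm: the r=9.5 cylinder contributes a regular 12-gon of circumradius 9.5; the cube at (9.5, 3.5) is present — its section is the full 11×16 rectangle; the cube at (6, 1.5) is present — its section is the full 5.5×13.5 rectangle; Taking the first minus the rest: starting from the r=9.5 cylinder, the 11×16 cube at (9.5, 3.5) misses the remaining region (no effect); the 5.5×13.5 cube at (6, 1.5) partially overlaps it — only the 11.13 mm² overlap (of its 74.25 mm²) is removed, clipping the outline — 1 connected region. The result has 1 disconnected region.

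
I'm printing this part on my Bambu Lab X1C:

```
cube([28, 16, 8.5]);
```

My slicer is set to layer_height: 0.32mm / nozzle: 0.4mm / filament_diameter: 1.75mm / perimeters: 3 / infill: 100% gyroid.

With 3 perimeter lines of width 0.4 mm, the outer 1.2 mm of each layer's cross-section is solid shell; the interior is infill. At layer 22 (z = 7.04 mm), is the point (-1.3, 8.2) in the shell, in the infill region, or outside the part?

At z = 7.04 mm: the cube (footprint 28×16) is included at this height. Overall, the cross-section is a single solid region. The nearest boundary edge runs (0.00, 16.00)→(0.00, 0.00); distance from the point to it = 1.30 mm. The point is not inside any of the regions above, so it lies outside the cross-section (1.30 mm from the nearest boundary).

outside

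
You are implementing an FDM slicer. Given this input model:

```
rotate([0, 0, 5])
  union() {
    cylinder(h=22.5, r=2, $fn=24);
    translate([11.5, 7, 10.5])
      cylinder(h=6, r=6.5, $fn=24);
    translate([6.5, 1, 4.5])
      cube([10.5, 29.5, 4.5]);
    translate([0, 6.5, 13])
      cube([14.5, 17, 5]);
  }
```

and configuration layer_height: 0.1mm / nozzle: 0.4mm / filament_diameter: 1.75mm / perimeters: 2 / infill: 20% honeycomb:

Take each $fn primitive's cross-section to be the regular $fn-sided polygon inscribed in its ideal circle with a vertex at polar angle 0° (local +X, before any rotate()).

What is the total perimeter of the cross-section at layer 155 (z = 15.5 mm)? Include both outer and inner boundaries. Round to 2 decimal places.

At z = 15.5 mm: the r=2 cylinder contributes a regular 24-gon of circumradius 2 (perimeter = 2·24·2.000·sin(180°/24) = 12.53 mm); the cylinder at (11.5, 7): section is a regular 24-gon, circumradius r=6.5 (perimeter = 2·24·6.500·sin(180°/24) = 40.72 mm); the cube at (6.5, 1) is absent (z outside [4.5, 9]); the cube at (0, 6.5) is present — its section is the full 14.5×17 rectangle (perimeter 63.00 mm); Combining (union): the regions partially overlap (shared area 56.20 mm²), so the edge portions inside another operand are dropped and the merged outline is re-measured after clipping — boundary = 86.78 mm; (rotated 5° about Z; rotation is an isometry so areas/perimeters/island counts are preserved). Overall, the cross-section has 2 separate islands. Total boundary length (outer) = 86.78 mm.

86.78 mm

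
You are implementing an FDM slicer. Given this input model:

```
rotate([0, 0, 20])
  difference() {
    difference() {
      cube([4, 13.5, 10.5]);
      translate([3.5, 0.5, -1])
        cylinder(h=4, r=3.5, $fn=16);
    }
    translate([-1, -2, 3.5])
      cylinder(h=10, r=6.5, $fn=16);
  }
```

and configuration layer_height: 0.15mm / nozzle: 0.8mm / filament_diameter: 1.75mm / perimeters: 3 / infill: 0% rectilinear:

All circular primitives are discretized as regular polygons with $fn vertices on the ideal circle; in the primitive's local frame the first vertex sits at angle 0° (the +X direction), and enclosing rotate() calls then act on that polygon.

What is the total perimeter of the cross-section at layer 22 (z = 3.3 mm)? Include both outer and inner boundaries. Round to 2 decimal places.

At z = 3.3 mm: the cube (footprint 4×13.5) is included at this height (perimeter 35.00 mm); the cylinder at (3.5, 0.5) is absent (z outside [-1, 3]); Subtracting the remaining from the first: none of the subtracted shapes is present at this height, so the 4×13.5 cube is unchanged — boundary = 35.00 mm; the cylinder at (-1, -2) is absent (z outside [3.5, 13.5]); Subtracting the remaining from the first: none of the subtracted shapes is present at this height, so that combined region is unchanged — boundary = 35.00 mm; (whole slice rotated 20° about Z — lengths, areas and connectivity unchanged). Overall, the cross-section is a single solid region. Total boundary length (outer) = 35.00 mm.

35.00 mm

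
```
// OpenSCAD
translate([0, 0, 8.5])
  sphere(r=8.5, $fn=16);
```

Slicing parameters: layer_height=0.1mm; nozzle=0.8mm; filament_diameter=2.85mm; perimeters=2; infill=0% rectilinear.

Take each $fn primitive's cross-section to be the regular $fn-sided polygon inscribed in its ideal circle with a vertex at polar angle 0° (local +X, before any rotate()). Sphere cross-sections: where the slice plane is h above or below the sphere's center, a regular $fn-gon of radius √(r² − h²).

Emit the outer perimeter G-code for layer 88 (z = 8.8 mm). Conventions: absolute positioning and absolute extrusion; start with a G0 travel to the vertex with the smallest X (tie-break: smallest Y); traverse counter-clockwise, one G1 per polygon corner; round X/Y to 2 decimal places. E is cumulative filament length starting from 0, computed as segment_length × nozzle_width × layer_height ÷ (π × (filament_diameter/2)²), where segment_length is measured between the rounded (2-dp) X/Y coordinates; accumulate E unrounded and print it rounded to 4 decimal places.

At z = 8.8 mm: the r=8.5 sphere slices to a regular 16-gon of circumradius 8.495 (√(r²−h²) with h=0.3 from center). The outline is a single polygon with 16 vertices. Extrusion per mm of travel: 0.8 × 0.1 / (π × 1.425²) = 0.012540. Accumulating E over each segment gives final E = 0.6651.

G0 X-8.49 Y0.00 Z8.80
G1 X-7.85 Y-3.25 E0.0415
G1 X-6.01 Y-6.01 E0.0831
G1 X-3.25 Y-7.85 E0.1247
G1 X0.00 Y-8.49 E0.1663
G1 X3.25 Y-7.85 E0.2078
G1 X6.01 Y-6.01 E0.2494
G1 X7.85 Y-3.25 E0.2910
G1 X8.49 Y0.00 E0.3325
G1 X7.85 Y3.25 E0.3741
G1 X6.01 Y6.01 E0.4157
G1 X3.25 Y7.85 E0.4573
G1 X0.00 Y8.49 E0.4988
G1 X-3.25 Y7.85 E0.5404
G1 X-6.01 Y6.01 E0.5820
G1 X-7.85 Y3.25 E0.6236
G1 X-8.49 Y0.00 E0.6651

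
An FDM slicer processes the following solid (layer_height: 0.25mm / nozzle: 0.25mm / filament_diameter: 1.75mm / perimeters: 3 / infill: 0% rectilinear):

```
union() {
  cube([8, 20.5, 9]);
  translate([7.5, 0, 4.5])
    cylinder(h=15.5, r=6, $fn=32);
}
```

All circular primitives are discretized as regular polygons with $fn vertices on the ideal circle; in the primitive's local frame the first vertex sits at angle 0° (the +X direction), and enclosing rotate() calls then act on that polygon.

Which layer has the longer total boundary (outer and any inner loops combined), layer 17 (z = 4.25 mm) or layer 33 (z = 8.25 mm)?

layer 33 (z = 8.25 mm)

Layer 17 (z = 4.25): the 8×20.5 cube contributes its full rectangle (perimeter 57.00 mm); the cylinder at (7.5, 0) is not intersected at this z (z outside [4.5, 20]); Merging all regions: only the 8×20.5 cube is present, so the union is just that shape — boundary = 57.00 mm. So its perimeter = 57.00 mm. Layer 33 (z = 8.25): the cube is present — its section is the full 8×20.5 rectangle (perimeter 57.00 mm); the cylinder at (7.5, 0): section is a regular 32-gon, circumradius r=6 (perimeter = 2·32·6.000·sin(180°/32) = 37.64 mm); Merging all regions: the regions partially overlap (shared area 31.08 mm²), so the edge portions inside another operand are dropped and the merged outline is re-measured after clipping — boundary = 72.28 mm. So its perimeter = 72.28 mm. Layer 33 is larger (72.28 vs 57.00 mm).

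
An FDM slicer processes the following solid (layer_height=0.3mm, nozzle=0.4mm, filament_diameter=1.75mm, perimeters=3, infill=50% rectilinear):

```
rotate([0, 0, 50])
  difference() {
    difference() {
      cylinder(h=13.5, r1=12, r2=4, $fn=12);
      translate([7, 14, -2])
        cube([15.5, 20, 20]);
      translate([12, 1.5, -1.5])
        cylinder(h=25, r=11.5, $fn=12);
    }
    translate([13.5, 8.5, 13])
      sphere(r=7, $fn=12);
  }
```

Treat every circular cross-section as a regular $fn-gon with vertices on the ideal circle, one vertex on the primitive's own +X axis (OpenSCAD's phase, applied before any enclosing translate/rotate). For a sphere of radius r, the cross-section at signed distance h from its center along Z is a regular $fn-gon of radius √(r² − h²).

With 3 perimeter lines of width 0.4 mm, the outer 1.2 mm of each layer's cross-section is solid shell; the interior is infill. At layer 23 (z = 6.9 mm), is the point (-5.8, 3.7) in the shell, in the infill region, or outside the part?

shell

At z = 6.9 mm: the cone (r1=12→r2=4) has section circumradius 7.911 here — a regular 12-gon; the cube at (7, 14) is present — its section is the full 15.5×20 rectangle; the r=11.5 cylinder at (12, 1.5) gives a regular 12-gon of circumradius 11.5 (constant along its height); Subtracting the remaining from the first: starting from the cone, the 15.5×20 cube at (7, 14) misses the remaining region (no effect); the r=11.5 cylinder at (12, 1.5) partially overlaps it — only the 67.80 mm² overlap (of its 396.75 mm²) is removed, clipping the outline — 1 connected region; the sphere at (13.5, 8.5): section is a regular 12-gon, circumradius = √(r²−h²) = √(7²−6.1²) = 3.434; Subtracting the remaining from the first: starting from that combined region, the r=7 sphere at (13.5, 8.5) misses the remaining region (no effect) — 1 connected region; (rotated 50° about Z; rotation is an isometry so areas/perimeters/island counts are preserved). Overall, the cross-section is a single solid region. Undo the 50° rotation: the query point maps to (-0.894, 6.821) in the un-rotated model frame. The nearest boundary edge runs (-3.96, 6.85)→(0.00, 7.91); distance from the point to it = 0.82 mm. The point is inside the cross-section, 0.82 mm from the nearest boundary — within the 1.2 mm shell band (3 × 0.4).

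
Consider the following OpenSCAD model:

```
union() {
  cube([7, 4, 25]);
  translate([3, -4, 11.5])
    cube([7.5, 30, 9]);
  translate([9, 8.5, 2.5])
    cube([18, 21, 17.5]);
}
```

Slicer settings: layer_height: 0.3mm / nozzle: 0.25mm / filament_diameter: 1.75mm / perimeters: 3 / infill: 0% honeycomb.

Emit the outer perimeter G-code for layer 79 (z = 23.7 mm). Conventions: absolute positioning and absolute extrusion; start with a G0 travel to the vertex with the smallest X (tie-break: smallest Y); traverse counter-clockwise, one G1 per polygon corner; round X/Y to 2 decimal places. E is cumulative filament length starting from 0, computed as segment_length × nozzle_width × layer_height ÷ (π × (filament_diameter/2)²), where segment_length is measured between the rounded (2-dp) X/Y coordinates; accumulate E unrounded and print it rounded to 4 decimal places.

At z = 23.7 mm: the 7×4 cube contributes its full rectangle; the cube at (3, -4) is absent (z outside [11.5, 20.5]); the cube at (9, 8.5) is not intersected at this z (z outside [2.5, 20]); Merging all regions: only the 7×4 cube is present, so the union is just that shape — 1 connected region. The outline is a single polygon with 4 vertices. Extrusion per mm of travel: 0.25 × 0.3 / (π × 0.875²) = 0.031181. Accumulating E over each segment gives final E = 0.6860.

G0 X0.00 Y0.00 Z23.70
G1 X7.00 Y0.00 E0.2183
G1 X7.00 Y4.00 E0.3430
G1 X0.00 Y4.00 E0.5613
G1 X0.00 Y0.00 E0.6860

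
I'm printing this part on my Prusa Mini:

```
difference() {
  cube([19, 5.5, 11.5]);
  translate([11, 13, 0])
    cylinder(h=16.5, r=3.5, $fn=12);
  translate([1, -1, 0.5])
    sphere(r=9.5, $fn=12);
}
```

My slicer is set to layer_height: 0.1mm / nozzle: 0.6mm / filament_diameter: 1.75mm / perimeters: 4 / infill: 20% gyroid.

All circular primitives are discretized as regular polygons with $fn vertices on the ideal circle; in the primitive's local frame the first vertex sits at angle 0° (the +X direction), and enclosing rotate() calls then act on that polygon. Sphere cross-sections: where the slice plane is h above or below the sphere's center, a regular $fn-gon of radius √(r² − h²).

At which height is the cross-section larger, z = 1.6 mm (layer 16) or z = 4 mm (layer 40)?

layer 40 (z = 4 mm)

Layer 16 (z = 1.6): the 19×5.5 cube contributes its full rectangle (area 104.50 mm²); the r=3.5 cylinder at (11, 13) gives a regular 12-gon of circumradius 3.5 (constant along its height) (area = (12/2)·3.500²·sin(360°/12) = 36.75 mm²); the r=9.5 sphere at (1, -1) contributes a regular 12-gon of circumradius √(9.5²−1.1²) = 9.436 (area = (12/2)·9.436²·sin(360°/12) = 267.12 mm²); After the difference (first − rest): starting from the 19×5.5 cube (104.50 mm²), the r=3.5 cylinder at (11, 13) misses the remaining region (no effect); the r=9.5 sphere at (1, -1) partially overlaps it — only the 50.71 mm² overlap (of its 267.12 mm²) is removed, clipping the outline — area = 53.79 mm². So its area = 53.79 mm². Layer 40 (z = 4): the cube (footprint 19×5.5) is included at this height (area 104.50 mm²); the r=3.5 cylinder at (11, 13) contributes a regular 12-gon of circumradius 3.5 (area = (12/2)·3.500²·sin(360°/12) = 36.75 mm²); the r=9.5 sphere at (1, -1) slices to a regular 12-gon of circumradius 8.832 (√(r²−h²) with h=3.5 from center) (area = (12/2)·8.832²·sin(360°/12) = 234.00 mm²); Taking the first minus the rest: starting from the 19×5.5 cube (104.50 mm²), the r=3.5 cylinder at (11, 13) misses the remaining region (no effect); the r=9.5 sphere at (1, -1) partially overlaps it — only the 46.96 mm² overlap (of its 234.00 mm²) is removed, clipping the outline — area = 57.54 mm². So its area = 57.54 mm². Layer 40 is larger (57.54 vs 53.79 mm²).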